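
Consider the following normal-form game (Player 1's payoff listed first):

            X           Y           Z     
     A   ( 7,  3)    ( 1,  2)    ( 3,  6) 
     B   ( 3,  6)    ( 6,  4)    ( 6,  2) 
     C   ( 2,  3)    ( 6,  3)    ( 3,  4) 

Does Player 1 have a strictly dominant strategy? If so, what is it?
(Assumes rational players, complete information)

No strictly dominant strategy exists for Player 1

Work:
A strategy strictly dominates another if it gives a strictly higher payoff against every opponent action. Compare each pair of P1's strategies column-by-column:
  A vs B: [7 vs 3, 1 vs 6, 3 vs 6] → A does not strictly dominate B (column Y: 1 ≤ 6)
  A vs C: [7 vs 2, 1 vs 6, 3 vs 3] → A does not strictly dominate C (column Y: 1 ≤ 6)
  B vs A: [3 vs 7, 6 vs 1, 6 vs 3] → B does not strictly dominate A (column X: 3 ≤ 7)
  B vs C: [3 vs 2, 6 vs 6, 6 vs 3] → B does not strictly dominate C (column Y: 6 ≤ 6)
  C vs A: [2 vs 7, 6 vs 1, 3 vs 3] → C does not strictly dominate A (column X: 2 ≤ 7)
  C vs B: [2 vs 3, 6 vs 6, 3 vs 6] → C does not strictly dominate B (column X: 2 ≤ 3)
No single strategy strictly dominates all others → no strictly dominant strategy.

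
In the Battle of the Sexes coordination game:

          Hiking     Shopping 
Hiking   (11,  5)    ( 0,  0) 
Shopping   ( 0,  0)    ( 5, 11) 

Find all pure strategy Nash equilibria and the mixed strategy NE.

Pure NE: (Hiking, Hiking) and (Shopping, Shopping); Mixed NE: p = 0.6875, q = 0.3125

Work:
Check pure NE:
(Hiking, Hiking): (11, 5) - no unilateral deviation beneficial
(Shopping, Shopping): (5, 11) - no unilateral deviation beneficial
Mixed NE: P1 plays Hiking with p = 0.6875, P2 plays Hiking with q = 0.3125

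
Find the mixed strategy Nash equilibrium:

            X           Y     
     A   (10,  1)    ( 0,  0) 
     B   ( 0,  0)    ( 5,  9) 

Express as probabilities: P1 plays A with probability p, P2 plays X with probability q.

p = 0.9, q = 0.3333

Work:
Find probabilities that make opponent indifferent:
P2 chooses q to make P1 indifferent between A and B
P1 chooses p to make P2 indifferent between X and Y
Mixed NE: P1 plays (A: 0.9, B: 0.1), P2 plays (X: 0.3333, Y: 0.6667)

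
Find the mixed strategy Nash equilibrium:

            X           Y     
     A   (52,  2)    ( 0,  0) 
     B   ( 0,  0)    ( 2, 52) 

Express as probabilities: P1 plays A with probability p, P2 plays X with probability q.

p = 0.963, q = 0.037

Work:
Find probabilities that make opponent indifferent:
P2 chooses q to make P1 indifferent between A and B
P1 chooses p to make P2 indifferent between X and Y
Mixed NE: P1 plays (A: 0.963, B: 0.037), P2 plays (X: 0.037, Y: 0.963)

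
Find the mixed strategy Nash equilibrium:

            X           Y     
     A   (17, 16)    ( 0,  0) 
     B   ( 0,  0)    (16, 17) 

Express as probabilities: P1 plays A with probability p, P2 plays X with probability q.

p = 0.5152, q = 0.4848

Work:
Find probabilities that make opponent indifferent:
P2 chooses q to make P1 indifferent between A and B
P1 chooses p to make P2 indifferent between X and Y
Mixed NE: P1 plays (A: 0.5152, B: 0.4848), P2 plays (X: 0.4848, Y: 0.5152)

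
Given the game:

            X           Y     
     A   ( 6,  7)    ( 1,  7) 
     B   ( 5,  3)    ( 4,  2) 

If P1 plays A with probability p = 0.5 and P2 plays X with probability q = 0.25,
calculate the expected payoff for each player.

E[P1] = 3.25, E[P2] = 4.625

Work:
E[P1] = p·q·π₁(A,X) + p·(1-q)·π₁(A,Y) + (1-p)·q·π₁(B,X) + (1-p)·(1-q)·π₁(B,Y)
= 0.5·0.25·6 + 0.5·0.75·1 + 0.5·0.25·5 + 0.5·0.75·4
= 3.25

E[P2] = 4.625 (similar calculation)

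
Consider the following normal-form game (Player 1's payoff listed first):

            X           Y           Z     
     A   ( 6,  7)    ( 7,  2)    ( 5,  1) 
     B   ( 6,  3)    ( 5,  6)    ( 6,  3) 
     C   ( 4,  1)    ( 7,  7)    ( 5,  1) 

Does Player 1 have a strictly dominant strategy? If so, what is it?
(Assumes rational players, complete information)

No strictly dominant strategy exists for Player 1

Work:
A strategy strictly dominates another if it gives a strictly higher payoff against every opponent action. Compare each pair of P1's strategies column-by-column:
  A vs B: [6 vs 6, 7 vs 5, 5 vs 6] → A does not strictly dominate B (column X: 6 ≤ 6)
  A vs C: [6 vs 4, 7 vs 7, 5 vs 5] → A does not strictly dominate C (column Y: 7 ≤ 7)
  B vs A: [6 vs 6, 5 vs 7, 6 vs 5] → B does not strictly dominate A (column X: 6 ≤ 6)
  B vs C: [6 vs 4, 5 vs 7, 6 vs 5] → B does not strictly dominate C (column Y: 5 ≤ 7)
  C vs A: [4 vs 6, 7 vs 7, 5 vs 5] → C does not strictly dominate A (column X: 4 ≤ 6)
  C vs B: [4 vs 6, 7 vs 5, 5 vs 6] → C does not strictly dominate B (column X: 4 ≤ 6)
No single strategy strictly dominates all others → no strictly dominant strategy.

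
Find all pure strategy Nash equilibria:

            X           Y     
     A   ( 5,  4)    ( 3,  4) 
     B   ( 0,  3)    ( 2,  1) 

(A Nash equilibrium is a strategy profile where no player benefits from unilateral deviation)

Nash equilibrium: (A, X), (A, Y)

Work:
Best responses:
  P1 vs X: payoffs [5, 0] → best response A (payoff 5)
  P1 vs Y: payoffs [3, 2] → best response A (payoff 3)
  P2 vs A: payoffs [4, 4] → best response X/Y (payoff 4)
  P2 vs B: payoffs [3, 1] → best response X (payoff 3)
Mutual best responses: (A,X), (A,Y) → Nash equilibria.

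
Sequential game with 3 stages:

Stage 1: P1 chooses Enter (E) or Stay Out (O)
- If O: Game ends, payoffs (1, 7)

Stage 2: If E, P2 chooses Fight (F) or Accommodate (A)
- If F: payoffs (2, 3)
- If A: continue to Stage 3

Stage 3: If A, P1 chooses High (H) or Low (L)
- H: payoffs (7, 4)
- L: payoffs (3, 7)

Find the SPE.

SPE: (E, A, H); Outcome (7, 4)

Work:
Stage 3: P1 chooses H (7 vs 3)
Stage 2: P2: F->3, A->4 (anticipating H). Choose A
Stage 1: P1: O->1, E->7 (anticipating A, H). Choose E
SPE path: E -> A -> H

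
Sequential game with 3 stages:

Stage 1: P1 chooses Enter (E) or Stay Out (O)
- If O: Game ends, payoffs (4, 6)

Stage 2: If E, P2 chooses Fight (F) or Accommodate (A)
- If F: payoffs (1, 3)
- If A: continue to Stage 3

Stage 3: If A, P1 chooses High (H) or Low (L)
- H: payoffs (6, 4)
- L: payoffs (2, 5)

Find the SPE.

SPE: (E, A, H); Outcome (6, 4)

Work:
Stage 3: P1 chooses H (6 vs 2)
Stage 2: P2: F->3, A->4 (anticipating H). Choose A
Stage 1: P1: O->4, E->6 (anticipating A, H). Choose E
SPE path: E -> A -> H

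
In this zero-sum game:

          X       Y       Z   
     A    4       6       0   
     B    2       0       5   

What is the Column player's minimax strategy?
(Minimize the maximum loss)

Column should play X, value = 4

Work:
Column player minimizes Row's maximum payoff:
Column X: max payoff to Row = 4
Column Y: max payoff to Row = 6
Column Z: max payoff to Row = 5
Minimum is 4, achieved by column X.
Minimax strategy: X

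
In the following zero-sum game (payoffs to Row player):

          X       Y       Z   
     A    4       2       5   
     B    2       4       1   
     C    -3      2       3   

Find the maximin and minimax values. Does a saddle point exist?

Maximin = 2, Minimax = 4, Saddle: False

Work:
Row minimums: [2, 1, -3] → maximin = 2
Column maximums: [4, 4, 5] → minimax = 4
No saddle point (maximin ≠ minimax). Mixed strategy needed.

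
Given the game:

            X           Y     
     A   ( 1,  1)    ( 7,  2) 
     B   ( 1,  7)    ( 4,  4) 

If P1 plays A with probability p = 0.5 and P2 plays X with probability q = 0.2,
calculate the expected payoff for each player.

E[P1] = 4.6, E[P2] = 3.2

Work:
E[P1] = p·q·π₁(A,X) + p·(1-q)·π₁(A,Y) + (1-p)·q·π₁(B,X) + (1-p)·(1-q)·π₁(B,Y)
= 0.5·0.2·1 + 0.5·0.8·7 + 0.5·0.2·1 + 0.5·0.8·4
= 4.6

E[P2] = 3.2 (similar calculation)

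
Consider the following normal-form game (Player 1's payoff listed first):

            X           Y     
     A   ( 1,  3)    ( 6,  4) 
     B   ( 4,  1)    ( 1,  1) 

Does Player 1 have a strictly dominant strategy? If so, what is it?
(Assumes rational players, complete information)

No strictly dominant strategy exists for Player 1

Work:
A strategy strictly dominates another if it gives a strictly higher payoff against every opponent action. Compare each pair of P1's strategies column-by-column:
  A vs B: [1 vs 4, 6 vs 1] → A does not strictly dominate B (column X: 1 ≤ 4)
  B vs A: [4 vs 1, 1 vs 6] → B does not strictly dominate A (column Y: 1 ≤ 6)
No single strategy strictly dominates all others → no strictly dominant strategy.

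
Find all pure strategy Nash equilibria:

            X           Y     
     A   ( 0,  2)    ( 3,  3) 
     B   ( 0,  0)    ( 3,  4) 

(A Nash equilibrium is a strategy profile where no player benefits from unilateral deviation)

Nash equilibrium: (A, Y), (B, Y)

Work:
Best responses:
  P1 vs X: payoffs [0, 0] → best response A/B (payoff 0)
  P1 vs Y: payoffs [3, 3] → best response A/B (payoff 3)
  P2 vs A: payoffs [2, 3] → best response Y (payoff 3)
  P2 vs B: payoffs [0, 4] → best response Y (payoff 4)
Mutual best responses: (A,Y), (B,Y) → Nash equilibria.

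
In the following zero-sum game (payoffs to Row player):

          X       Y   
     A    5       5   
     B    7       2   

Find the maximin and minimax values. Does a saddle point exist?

Maximin = 5, Minimax = 5, Saddle: True

Work:
Row minimums: [5, 2] → maximin = 5
Column maximums: [7, 5] → minimax = 5
Saddle point exists! Game value = 5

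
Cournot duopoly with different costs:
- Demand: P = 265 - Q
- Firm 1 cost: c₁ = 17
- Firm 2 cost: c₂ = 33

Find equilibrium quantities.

q₁* = 88.0, q₂* = 72.0

Work:
Reaction: q₁ = (265 - 17 - q₂)/2
Reaction: q₂ = (265 - 33 - q₁)/2
Solve simultaneously:
q₁* = (265 - 2×17 + 33)/3 = 88.0
q₂* = (265 - 2×33 + 17)/3 = 72.0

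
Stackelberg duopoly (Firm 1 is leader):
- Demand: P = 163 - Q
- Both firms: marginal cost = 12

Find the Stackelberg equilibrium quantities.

q₁* (leader) = 75.5, q₂* (follower) = 37.75

Work:
Follower's reaction: q₂ = (a - c - q₁)/2
Leader substitutes: π₁ = q₁·(a - q₁ - (a-c-q₁)/2 - c)
FOC: q₁* = (163 - 12)/2 = 75.50
Then: q₂* = (163 - 12 - 75.5)/2 = 37.75
Leader has first-mover advantage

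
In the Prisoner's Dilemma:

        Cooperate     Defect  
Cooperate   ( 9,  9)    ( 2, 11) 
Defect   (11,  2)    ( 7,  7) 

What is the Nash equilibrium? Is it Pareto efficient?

(Defect, Defect) is NE; not Pareto efficient

Work:
Defect dominates Cooperate for both players:
If P2 cooperates: Defect (11) > Cooperate (9)
If P2 defects: Defect (7) > Cooperate (2)
NE: (Defect, Defect) with payoff (7, 7)
But (Cooperate, Cooperate) = (9, 9) Pareto dominates (7, 7)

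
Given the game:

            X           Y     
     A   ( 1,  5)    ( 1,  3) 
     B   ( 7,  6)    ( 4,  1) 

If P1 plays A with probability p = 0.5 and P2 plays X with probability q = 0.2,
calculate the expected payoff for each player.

E[P1] = 2.8, E[P2] = 2.7

Work:
E[P1] = p·q·π₁(A,X) + p·(1-q)·π₁(A,Y) + (1-p)·q·π₁(B,X) + (1-p)·(1-q)·π₁(B,Y)
= 0.5·0.2·1 + 0.5·0.8·1 + 0.5·0.2·7 + 0.5·0.8·4
= 2.8

E[P2] = 2.7 (similar calculation)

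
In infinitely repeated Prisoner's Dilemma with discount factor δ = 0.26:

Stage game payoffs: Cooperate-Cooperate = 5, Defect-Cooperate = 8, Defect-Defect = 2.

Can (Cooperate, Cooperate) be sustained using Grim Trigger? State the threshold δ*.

δ* = 0.5; since δ = 0.26 < 0.5, cooperation cannot be sustained

Work:
For Grim Trigger:
Cooperate forever: 5/(1-δ)
Defect then punished: 8 + 2·δ/(1-δ)
Need: 5/(1-δ) ≥ 8 + 2·δ/(1-δ)
Solving: δ ≥ (T-R)/(T-P) = (8-5)/(8-2) = 0.5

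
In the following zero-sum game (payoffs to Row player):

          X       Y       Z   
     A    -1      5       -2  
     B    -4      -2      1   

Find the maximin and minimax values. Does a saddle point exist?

Maximin = -2, Minimax = -1, Saddle: False

Work:
Row minimums: [-2, -4] → maximin = -2
Column maximums: [-1, 5, 1] → minimax = -1
No saddle point (maximin ≠ minimax). Mixed strategy needed.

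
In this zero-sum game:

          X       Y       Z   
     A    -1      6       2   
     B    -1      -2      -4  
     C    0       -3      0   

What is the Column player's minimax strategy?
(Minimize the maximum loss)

Column should play X, value = 0

Work:
Column player minimizes Row's maximum payoff:
Column X: max payoff to Row = 0
Column Y: max payoff to Row = 6
Column Z: max payoff to Row = 2
Minimum is 0, achieved by column X.
Minimax strategy: X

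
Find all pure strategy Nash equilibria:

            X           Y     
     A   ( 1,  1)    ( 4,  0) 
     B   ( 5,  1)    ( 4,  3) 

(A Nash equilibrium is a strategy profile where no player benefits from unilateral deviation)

Nash equilibrium: (B, Y)

Work:
Best responses:
  P1 vs X: payoffs [1, 5] → best response B (payoff 5)
  P1 vs Y: payoffs [4, 4] → best response A/B (payoff 4)
  P2 vs A: payoffs [1, 0] → best response X (payoff 1)
  P2 vs B: payoffs [1, 3] → best response Y (payoff 3)
Mutual best responses: (B,Y) → Nash equilibria.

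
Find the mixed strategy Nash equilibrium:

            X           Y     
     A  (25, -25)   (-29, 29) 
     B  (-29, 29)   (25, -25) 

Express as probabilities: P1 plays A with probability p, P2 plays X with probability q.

p = 0.5, q = 0.5

Work:
Find probabilities that make opponent indifferent:
P2 chooses q to make P1 indifferent between A and B
P1 chooses p to make P2 indifferent between X and Y
Mixed NE: P1 plays (A: 0.5, B: 0.5), P2 plays (X: 0.5, Y: 0.5)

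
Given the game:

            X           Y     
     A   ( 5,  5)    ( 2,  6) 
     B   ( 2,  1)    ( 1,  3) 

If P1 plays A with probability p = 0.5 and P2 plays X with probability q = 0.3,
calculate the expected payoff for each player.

E[P1] = 2.1, E[P2] = 4.05

Work:
E[P1] = p·q·π₁(A,X) + p·(1-q)·π₁(A,Y) + (1-p)·q·π₁(B,X) + (1-p)·(1-q)·π₁(B,Y)
= 0.5·0.3·5 + 0.5·0.7·2 + 0.5·0.3·2 + 0.5·0.7·1
= 2.1

E[P2] = 4.05 (similar calculation)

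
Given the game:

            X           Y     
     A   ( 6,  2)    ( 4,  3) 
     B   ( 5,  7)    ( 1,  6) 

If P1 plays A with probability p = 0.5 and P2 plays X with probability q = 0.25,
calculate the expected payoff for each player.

E[P1] = 3.25, E[P2] = 4.5

Work:
E[P1] = p·q·π₁(A,X) + p·(1-q)·π₁(A,Y) + (1-p)·q·π₁(B,X) + (1-p)·(1-q)·π₁(B,Y)
= 0.5·0.25·6 + 0.5·0.75·4 + 0.5·0.25·5 + 0.5·0.75·1
= 3.25

E[P2] = 4.5 (similar calculation)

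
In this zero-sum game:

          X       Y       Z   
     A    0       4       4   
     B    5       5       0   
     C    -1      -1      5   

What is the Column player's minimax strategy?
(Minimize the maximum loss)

Column should play X or Y or Z (all achieve the minimum), value = 5

Work:
Column player minimizes Row's maximum payoff:
Column X: max payoff to Row = 5
Column Y: max payoff to Row = 5
Column Z: max payoff to Row = 5
Minimum is 5, achieved by columns X, Y, Z (tied).
Each of X or Y or Z is a minimax strategy.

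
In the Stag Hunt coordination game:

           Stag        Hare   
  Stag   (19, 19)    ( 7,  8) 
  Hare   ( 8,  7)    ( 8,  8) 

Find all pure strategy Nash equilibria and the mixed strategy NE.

Pure NE: (Stag, Stag) and (Hare, Hare); Mixed NE: p = 0.0833, q = 0.0833

Work:
Check pure NE:
(Stag, Stag): (19, 19) - no unilateral deviation beneficial
(Hare, Hare): (8, 8) - no unilateral deviation beneficial
Mixed NE: P1 plays Stag with p = 0.0833, P2 plays Stag with q = 0.0833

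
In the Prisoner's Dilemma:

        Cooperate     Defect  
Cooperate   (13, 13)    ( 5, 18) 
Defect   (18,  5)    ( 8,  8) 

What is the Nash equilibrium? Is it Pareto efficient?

(Defect, Defect) is NE; not Pareto efficient

Work:
Defect dominates Cooperate for both players:
If P2 cooperates: Defect (18) > Cooperate (13)
If P2 defects: Defect (8) > Cooperate (5)
NE: (Defect, Defect) with payoff (8, 8)
But (Cooperate, Cooperate) = (13, 13) Pareto dominates (8, 8)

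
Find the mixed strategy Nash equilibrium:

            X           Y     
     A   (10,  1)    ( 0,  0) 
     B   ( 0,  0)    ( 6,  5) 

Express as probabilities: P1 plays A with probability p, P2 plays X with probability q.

p = 0.8333, q = 0.375

Work:
Find probabilities that make opponent indifferent:
P2 chooses q to make P1 indifferent between A and B
P1 chooses p to make P2 indifferent between X and Y
Mixed NE: P1 plays (A: 0.8333, B: 0.1667), P2 plays (X: 0.375, Y: 0.625)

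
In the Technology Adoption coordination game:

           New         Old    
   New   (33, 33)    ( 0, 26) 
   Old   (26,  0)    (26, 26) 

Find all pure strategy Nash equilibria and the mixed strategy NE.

Pure NE: (New, New) and (Old, Old); Mixed NE: p = 0.7879, q = 0.7879

Work:
Check pure NE:
(New, New): (33, 33) - no unilateral deviation beneficial
(Old, Old): (26, 26) - no unilateral deviation beneficial
Mixed NE: P1 plays New with p = 0.7879, P2 plays New with q = 0.7879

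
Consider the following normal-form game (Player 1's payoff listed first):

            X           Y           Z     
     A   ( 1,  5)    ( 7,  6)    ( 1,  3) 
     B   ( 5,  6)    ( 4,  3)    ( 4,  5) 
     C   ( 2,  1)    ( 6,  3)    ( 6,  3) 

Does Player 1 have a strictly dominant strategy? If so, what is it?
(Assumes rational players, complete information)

No strictly dominant strategy exists for Player 1

Work:
A strategy strictly dominates another if it gives a strictly higher payoff against every opponent action. Compare each pair of P1's strategies column-by-column:
  A vs B: [1 vs 5, 7 vs 4, 1 vs 4] → A does not strictly dominate B (column X: 1 ≤ 5)
  A vs C: [1 vs 2, 7 vs 6, 1 vs 6] → A does not strictly dominate C (column X: 1 ≤ 2)
  B vs A: [5 vs 1, 4 vs 7, 4 vs 1] → B does not strictly dominate A (column Y: 4 ≤ 7)
  B vs C: [5 vs 2, 4 vs 6, 4 vs 6] → B does not strictly dominate C (column Y: 4 ≤ 6)
  C vs A: [2 vs 1, 6 vs 7, 6 vs 1] → C does not strictly dominate A (column Y: 6 ≤ 7)
  C vs B: [2 vs 5, 6 vs 4, 6 vs 4] → C does not strictly dominate B (column X: 2 ≤ 5)
No single strategy strictly dominates all others → no strictly dominant strategy.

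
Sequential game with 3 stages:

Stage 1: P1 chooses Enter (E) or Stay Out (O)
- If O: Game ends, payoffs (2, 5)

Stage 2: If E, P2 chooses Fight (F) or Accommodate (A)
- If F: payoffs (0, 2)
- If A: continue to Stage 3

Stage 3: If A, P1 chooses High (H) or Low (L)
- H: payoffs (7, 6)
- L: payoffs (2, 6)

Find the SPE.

SPE: (E, A, H); Outcome (7, 6)

Work:
Stage 3: P1 chooses H (7 vs 2)
Stage 2: P2: F->2, A->6 (anticipating H). Choose A
Stage 1: P1: O->2, E->7 (anticipating A, H). Choose E
SPE path: E -> A -> H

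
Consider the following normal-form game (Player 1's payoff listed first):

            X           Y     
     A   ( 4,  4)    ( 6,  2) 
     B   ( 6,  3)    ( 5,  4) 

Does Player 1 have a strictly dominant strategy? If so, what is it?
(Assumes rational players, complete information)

No strictly dominant strategy exists for Player 1

Work:
A strategy strictly dominates another if it gives a strictly higher payoff against every opponent action. Compare each pair of P1's strategies column-by-column:
  A vs B: [4 vs 6, 6 vs 5] → A does not strictly dominate B (column X: 4 ≤ 6)
  B vs A: [6 vs 4, 5 vs 6] → B does not strictly dominate A (column Y: 5 ≤ 6)
No single strategy strictly dominates all others → no strictly dominant strategy.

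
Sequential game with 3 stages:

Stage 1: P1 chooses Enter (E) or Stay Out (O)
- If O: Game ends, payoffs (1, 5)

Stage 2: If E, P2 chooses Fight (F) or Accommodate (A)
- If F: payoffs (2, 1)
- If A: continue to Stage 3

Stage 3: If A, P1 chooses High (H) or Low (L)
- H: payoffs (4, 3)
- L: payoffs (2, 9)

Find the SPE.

SPE: (E, A, H); Outcome (4, 3)

Work:
Stage 3: P1 chooses H (4 vs 2)
Stage 2: P2: F->1, A->3 (anticipating H). Choose A
Stage 1: P1: O->1, E->4 (anticipating A, H). Choose E
SPE path: E -> A -> H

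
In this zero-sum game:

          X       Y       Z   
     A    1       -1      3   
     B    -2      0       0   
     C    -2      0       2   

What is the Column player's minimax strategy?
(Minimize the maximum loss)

Column should play Y, value = 0

Work:
Column player minimizes Row's maximum payoff:
Column X: max payoff to Row = 1
Column Y: max payoff to Row = 0
Column Z: max payoff to Row = 3
Minimum is 0, achieved by column Y.
Minimax strategy: Y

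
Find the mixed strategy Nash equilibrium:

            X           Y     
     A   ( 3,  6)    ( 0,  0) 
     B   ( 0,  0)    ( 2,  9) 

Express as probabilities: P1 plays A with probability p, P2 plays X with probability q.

p = 0.6, q = 0.4

Work:
Find probabilities that make opponent indifferent:
P2 chooses q to make P1 indifferent between A and B
P1 chooses p to make P2 indifferent between X and Y
Mixed NE: P1 plays (A: 0.6, B: 0.4), P2 plays (X: 0.4, Y: 0.6)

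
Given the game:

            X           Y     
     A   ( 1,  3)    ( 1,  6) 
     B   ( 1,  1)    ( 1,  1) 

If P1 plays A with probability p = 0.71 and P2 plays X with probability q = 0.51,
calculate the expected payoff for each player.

E[P1] = 1.0, E[P2] = 3.4637

Work:
E[P1] = p·q·π₁(A,X) + p·(1-q)·π₁(A,Y) + (1-p)·q·π₁(B,X) + (1-p)·(1-q)·π₁(B,Y)
= 0.71·0.51·1 + 0.71·0.49·1 + 0.29·0.51·1 + 0.29·0.49·1
= 1.0

E[P2] = 3.4637 (similar calculation)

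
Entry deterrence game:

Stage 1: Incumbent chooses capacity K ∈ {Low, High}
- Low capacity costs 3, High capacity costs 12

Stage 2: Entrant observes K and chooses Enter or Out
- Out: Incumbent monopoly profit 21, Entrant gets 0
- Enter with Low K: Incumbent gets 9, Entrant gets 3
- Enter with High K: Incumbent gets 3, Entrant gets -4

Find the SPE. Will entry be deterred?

SPE: (High, Enter|Low, Out|High); Entry deterred. Incumbent net profit = 9

Work:
After Low K: Entrant enters (3 > 0)
After High K: Entrant stays out (-4 < 0)
Incumbent: Low → 9−3=6, High → 21−12=9
Incumbent chooses High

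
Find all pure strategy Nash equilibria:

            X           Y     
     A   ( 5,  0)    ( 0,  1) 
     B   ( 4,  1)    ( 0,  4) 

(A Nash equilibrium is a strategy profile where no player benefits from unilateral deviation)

Nash equilibrium: (A, Y), (B, Y)

Work:
Best responses:
  P1 vs X: payoffs [5, 4] → best response A (payoff 5)
  P1 vs Y: payoffs [0, 0] → best response A/B (payoff 0)
  P2 vs A: payoffs [0, 1] → best response Y (payoff 1)
  P2 vs B: payoffs [1, 4] → best response Y (payoff 4)
Mutual best responses: (A,Y), (B,Y) → Nash equilibria.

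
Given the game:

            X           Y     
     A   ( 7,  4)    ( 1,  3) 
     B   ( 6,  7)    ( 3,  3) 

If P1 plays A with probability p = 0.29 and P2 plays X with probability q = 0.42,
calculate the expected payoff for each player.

E[P1] = 4.0454, E[P2] = 4.3146

Work:
E[P1] = p·q·π₁(A,X) + p·(1-q)·π₁(A,Y) + (1-p)·q·π₁(B,X) + (1-p)·(1-q)·π₁(B,Y)
= 0.29·0.42·7 + 0.29·0.58·1 + 0.71·0.42·6 + 0.71·0.58·3
= 4.0454

E[P2] = 4.3146 (similar calculation)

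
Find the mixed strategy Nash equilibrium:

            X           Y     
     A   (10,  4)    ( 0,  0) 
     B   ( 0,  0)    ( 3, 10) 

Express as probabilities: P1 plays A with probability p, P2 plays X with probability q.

p = 0.7143, q = 0.2308

Work:
Find probabilities that make opponent indifferent:
P2 chooses q to make P1 indifferent between A and B
P1 chooses p to make P2 indifferent between X and Y
Mixed NE: P1 plays (A: 0.7143, B: 0.2857), P2 plays (X: 0.2308, Y: 0.7692)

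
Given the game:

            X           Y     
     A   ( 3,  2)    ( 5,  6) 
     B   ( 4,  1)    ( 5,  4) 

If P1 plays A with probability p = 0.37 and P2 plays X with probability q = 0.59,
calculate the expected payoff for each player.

E[P1] = 4.1917, E[P2] = 2.7517

Work:
E[P1] = p·q·π₁(A,X) + p·(1-q)·π₁(A,Y) + (1-p)·q·π₁(B,X) + (1-p)·(1-q)·π₁(B,Y)
= 0.37·0.59·3 + 0.37·0.41·5 + 0.63·0.59·4 + 0.63·0.41·5
= 4.1917

E[P2] = 2.7517 (similar calculation)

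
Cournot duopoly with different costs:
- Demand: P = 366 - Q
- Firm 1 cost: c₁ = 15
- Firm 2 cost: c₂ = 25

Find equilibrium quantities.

q₁* = 120.33, q₂* = 110.33

Work:
Reaction: q₁ = (366 - 15 - q₂)/2
Reaction: q₂ = (366 - 25 - q₁)/2
Solve simultaneously:
q₁* = (366 - 2×15 + 25)/3 = 120.33
q₂* = (366 - 2×25 + 15)/3 = 110.33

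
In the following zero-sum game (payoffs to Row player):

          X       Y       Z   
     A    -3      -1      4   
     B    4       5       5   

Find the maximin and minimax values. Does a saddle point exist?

Maximin = 4, Minimax = 4, Saddle: True

Work:
Row minimums: [-3, 4] → maximin = 4
Column maximums: [4, 5, 5] → minimax = 4
Saddle point exists! Game value = 4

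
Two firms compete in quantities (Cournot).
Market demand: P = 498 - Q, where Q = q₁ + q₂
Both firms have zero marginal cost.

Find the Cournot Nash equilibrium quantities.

q₁* = q₂* = 166.0; P* = 166.0

Work:
Profit: π_i = P·q_i = (a - q_i - q_j)·q_i
FOC: ∂π_i/∂q_i = a - 2q_i - q_j = 0
Reaction function: q_i = (498 - q_j)/2
Symmetry: q* = 498/3 = 166.0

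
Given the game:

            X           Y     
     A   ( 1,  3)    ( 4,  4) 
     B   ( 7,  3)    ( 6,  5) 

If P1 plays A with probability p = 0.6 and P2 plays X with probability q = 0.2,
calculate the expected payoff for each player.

E[P1] = 4.52, E[P2] = 4.12

Work:
E[P1] = p·q·π₁(A,X) + p·(1-q)·π₁(A,Y) + (1-p)·q·π₁(B,X) + (1-p)·(1-q)·π₁(B,Y)
= 0.6·0.2·1 + 0.6·0.8·4 + 0.4·0.2·7 + 0.4·0.8·6
= 4.52

E[P2] = 4.12 (similar calculation)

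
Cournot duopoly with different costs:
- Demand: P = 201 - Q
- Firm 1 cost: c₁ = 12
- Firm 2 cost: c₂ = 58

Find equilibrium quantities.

q₁* = 78.33, q₂* = 32.33

Work:
Reaction: q₁ = (201 - 12 - q₂)/2
Reaction: q₂ = (201 - 58 - q₁)/2
Solve simultaneously:
q₁* = (201 - 2×12 + 58)/3 = 78.33
q₂* = (201 - 2×58 + 12)/3 = 32.33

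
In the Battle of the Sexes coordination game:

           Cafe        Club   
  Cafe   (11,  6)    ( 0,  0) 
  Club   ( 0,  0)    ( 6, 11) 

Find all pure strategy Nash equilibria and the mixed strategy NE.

Pure NE: (Cafe, Cafe) and (Club, Club); Mixed NE: p = 0.6471, q = 0.3529

Work:
Check pure NE:
(Cafe, Cafe): (11, 6) - no unilateral deviation beneficial
(Club, Club): (6, 11) - no unilateral deviation beneficial
Mixed NE: P1 plays Cafe with p = 0.6471, P2 plays Cafe with q = 0.3529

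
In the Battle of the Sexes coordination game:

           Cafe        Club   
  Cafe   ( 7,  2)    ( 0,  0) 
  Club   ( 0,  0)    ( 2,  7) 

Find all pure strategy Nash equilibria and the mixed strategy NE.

Pure NE: (Cafe, Cafe) and (Club, Club); Mixed NE: p = 0.7778, q = 0.2222

Work:
Check pure NE:
(Cafe, Cafe): (7, 2) - no unilateral deviation beneficial
(Club, Club): (2, 7) - no unilateral deviation beneficial
Mixed NE: P1 plays Cafe with p = 0.7778, P2 plays Cafe with q = 0.2222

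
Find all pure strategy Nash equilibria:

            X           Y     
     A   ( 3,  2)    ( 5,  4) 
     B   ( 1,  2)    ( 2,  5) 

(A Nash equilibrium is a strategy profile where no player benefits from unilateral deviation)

Nash equilibrium: (A, Y)

Work:
Best responses:
  P1 vs X: payoffs [3, 1] → best response A (payoff 3)
  P1 vs Y: payoffs [5, 2] → best response A (payoff 5)
  P2 vs A: payoffs [2, 4] → best response Y (payoff 4)
  P2 vs B: payoffs [2, 5] → best response Y (payoff 5)
Mutual best responses: (A,Y) → Nash equilibria.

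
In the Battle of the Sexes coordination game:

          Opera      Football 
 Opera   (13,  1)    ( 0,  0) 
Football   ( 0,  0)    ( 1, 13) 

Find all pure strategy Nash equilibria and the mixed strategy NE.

Pure NE: (Opera, Opera) and (Football, Football); Mixed NE: p = 0.9286, q = 0.0714

Work:
Check pure NE:
(Opera, Opera): (13, 1) - no unilateral deviation beneficial
(Football, Football): (1, 13) - no unilateral deviation beneficial
Mixed NE: P1 plays Opera with p = 0.9286, P2 plays Opera with q = 0.0714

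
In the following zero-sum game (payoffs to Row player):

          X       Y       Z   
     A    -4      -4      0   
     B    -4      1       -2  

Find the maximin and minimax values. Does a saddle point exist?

Maximin = -4, Minimax = -4, Saddle: True

Work:
Row minimums: [-4, -4] → maximin = -4
Column maximums: [-4, 1, 0] → minimax = -4
Saddle point exists! Game value = -4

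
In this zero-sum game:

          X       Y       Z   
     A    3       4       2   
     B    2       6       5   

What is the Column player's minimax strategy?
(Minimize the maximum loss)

Column should play X, value = 3

Work:
Column player minimizes Row's maximum payoff:
Column X: max payoff to Row = 3
Column Y: max payoff to Row = 6
Column Z: max payoff to Row = 5
Minimum is 3, achieved by column X.
Minimax strategy: X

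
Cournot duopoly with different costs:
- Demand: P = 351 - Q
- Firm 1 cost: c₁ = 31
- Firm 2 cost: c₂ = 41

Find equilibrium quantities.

q₁* = 110.0, q₂* = 100.0

Work:
Reaction: q₁ = (351 - 31 - q₂)/2
Reaction: q₂ = (351 - 41 - q₁)/2
Solve simultaneously:
q₁* = (351 - 2×31 + 41)/3 = 110.0
q₂* = (351 - 2×41 + 31)/3 = 100.0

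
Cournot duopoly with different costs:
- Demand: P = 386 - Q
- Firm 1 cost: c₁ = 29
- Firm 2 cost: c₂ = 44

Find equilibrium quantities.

q₁* = 124.0, q₂* = 109.0

Work:
Reaction: q₁ = (386 - 29 - q₂)/2
Reaction: q₂ = (386 - 44 - q₁)/2
Solve simultaneously:
q₁* = (386 - 2×29 + 44)/3 = 124.0
q₂* = (386 - 2×44 + 29)/3 = 109.0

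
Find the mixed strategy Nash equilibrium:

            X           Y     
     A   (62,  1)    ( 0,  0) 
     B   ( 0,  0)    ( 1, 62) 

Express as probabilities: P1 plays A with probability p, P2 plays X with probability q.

p = 0.9841, q = 0.0159

Work:
Find probabilities that make opponent indifferent:
P2 chooses q to make P1 indifferent between A and B
P1 chooses p to make P2 indifferent between X and Y
Mixed NE: P1 plays (A: 0.9841, B: 0.0159), P2 plays (X: 0.0159, Y: 0.9841)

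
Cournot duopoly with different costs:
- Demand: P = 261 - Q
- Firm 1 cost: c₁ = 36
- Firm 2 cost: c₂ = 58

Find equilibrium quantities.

q₁* = 82.33, q₂* = 60.33

Work:
Reaction: q₁ = (261 - 36 - q₂)/2
Reaction: q₂ = (261 - 58 - q₁)/2
Solve simultaneously:
q₁* = (261 - 2×36 + 58)/3 = 82.33
q₂* = (261 - 2×58 + 36)/3 = 60.33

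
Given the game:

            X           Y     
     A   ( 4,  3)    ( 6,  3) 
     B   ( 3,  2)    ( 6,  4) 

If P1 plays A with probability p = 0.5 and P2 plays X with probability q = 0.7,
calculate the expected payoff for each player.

E[P1] = 4.25, E[P2] = 2.8

Work:
E[P1] = p·q·π₁(A,X) + p·(1-q)·π₁(A,Y) + (1-p)·q·π₁(B,X) + (1-p)·(1-q)·π₁(B,Y)
= 0.5·0.7·4 + 0.5·0.3·6 + 0.5·0.7·3 + 0.5·0.3·6
= 4.25

E[P2] = 2.8 (similar calculation)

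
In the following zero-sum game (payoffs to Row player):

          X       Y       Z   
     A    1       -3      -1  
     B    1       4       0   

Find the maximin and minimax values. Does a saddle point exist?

Maximin = 0, Minimax = 0, Saddle: True

Work:
Row minimums: [-3, 0] → maximin = 0
Column maximums: [1, 4, 0] → minimax = 0
Saddle point exists! Game value = 0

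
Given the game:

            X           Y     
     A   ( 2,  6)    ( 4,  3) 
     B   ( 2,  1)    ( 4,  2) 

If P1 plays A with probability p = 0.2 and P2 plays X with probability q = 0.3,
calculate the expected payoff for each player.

E[P1] = 3.4, E[P2] = 2.14

Work:
E[P1] = p·q·π₁(A,X) + p·(1-q)·π₁(A,Y) + (1-p)·q·π₁(B,X) + (1-p)·(1-q)·π₁(B,Y)
= 0.2·0.3·2 + 0.2·0.7·4 + 0.8·0.3·2 + 0.8·0.7·4
= 3.4

E[P2] = 2.14 (similar calculation)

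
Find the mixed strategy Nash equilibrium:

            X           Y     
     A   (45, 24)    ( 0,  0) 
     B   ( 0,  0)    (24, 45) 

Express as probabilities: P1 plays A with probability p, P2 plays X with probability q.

p = 0.6522, q = 0.3478

Work:
Find probabilities that make opponent indifferent:
P2 chooses q to make P1 indifferent between A and B
P1 chooses p to make P2 indifferent between X and Y
Mixed NE: P1 plays (A: 0.6522, B: 0.3478), P2 plays (X: 0.3478, Y: 0.6522)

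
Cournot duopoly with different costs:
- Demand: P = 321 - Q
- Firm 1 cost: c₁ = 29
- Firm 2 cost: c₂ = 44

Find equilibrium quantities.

q₁* = 102.33, q₂* = 87.33

Work:
Reaction: q₁ = (321 - 29 - q₂)/2
Reaction: q₂ = (321 - 44 - q₁)/2
Solve simultaneously:
q₁* = (321 - 2×29 + 44)/3 = 102.33
q₂* = (321 - 2×44 + 29)/3 = 87.33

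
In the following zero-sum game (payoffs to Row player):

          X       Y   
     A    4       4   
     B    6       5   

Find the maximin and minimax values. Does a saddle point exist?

Maximin = 5, Minimax = 5, Saddle: True

Work:
Row minimums: [4, 5] → maximin = 5
Column maximums: [6, 5] → minimax = 5
Saddle point exists! Game value = 5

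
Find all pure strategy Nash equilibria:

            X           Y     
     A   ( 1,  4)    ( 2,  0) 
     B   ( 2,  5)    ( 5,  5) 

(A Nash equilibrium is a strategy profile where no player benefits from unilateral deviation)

Nash equilibrium: (B, X), (B, Y)

Work:
Best responses:
  P1 vs X: payoffs [1, 2] → best response B (payoff 2)
  P1 vs Y: payoffs [2, 5] → best response B (payoff 5)
  P2 vs A: payoffs [4, 0] → best response X (payoff 4)
  P2 vs B: payoffs [5, 5] → best response X/Y (payoff 5)
Mutual best responses: (B,X), (B,Y) → Nash equilibria.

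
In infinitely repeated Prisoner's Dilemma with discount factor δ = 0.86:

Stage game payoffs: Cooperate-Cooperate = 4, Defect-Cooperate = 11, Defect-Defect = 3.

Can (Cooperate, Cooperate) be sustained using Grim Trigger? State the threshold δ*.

δ* = 0.875; since δ = 0.86 < 0.875, cooperation cannot be sustained

Work:
For Grim Trigger:
Cooperate forever: 4/(1-δ)
Defect then punished: 11 + 3·δ/(1-δ)
Need: 4/(1-δ) ≥ 11 + 3·δ/(1-δ)
Solving: δ ≥ (T-R)/(T-P) = (11-4)/(11-3) = 0.875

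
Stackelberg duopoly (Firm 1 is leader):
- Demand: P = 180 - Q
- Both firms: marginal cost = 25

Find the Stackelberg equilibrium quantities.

q₁* (leader) = 77.5, q₂* (follower) = 38.75

Work:
Follower's reaction: q₂ = (a - c - q₁)/2
Leader substitutes: π₁ = q₁·(a - q₁ - (a-c-q₁)/2 - c)
FOC: q₁* = (180 - 25)/2 = 77.50
Then: q₂* = (180 - 25 - 77.5)/2 = 38.75
Leader has first-mover advantage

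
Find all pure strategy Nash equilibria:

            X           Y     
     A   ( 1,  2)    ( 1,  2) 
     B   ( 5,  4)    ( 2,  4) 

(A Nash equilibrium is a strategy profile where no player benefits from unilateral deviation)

Nash equilibrium: (B, X), (B, Y)

Work:
Best responses:
  P1 vs X: payoffs [1, 5] → best response B (payoff 5)
  P1 vs Y: payoffs [1, 2] → best response B (payoff 2)
  P2 vs A: payoffs [2, 2] → best response X/Y (payoff 2)
  P2 vs B: payoffs [4, 4] → best response X/Y (payoff 4)
Mutual best responses: (B,X), (B,Y) → Nash equilibria.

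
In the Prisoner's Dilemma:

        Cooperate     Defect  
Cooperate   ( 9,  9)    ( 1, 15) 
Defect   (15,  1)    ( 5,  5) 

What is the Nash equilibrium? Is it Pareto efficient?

(Defect, Defect) is NE; not Pareto efficient

Work:
Defect dominates Cooperate for both players:
If P2 cooperates: Defect (15) > Cooperate (9)
If P2 defects: Defect (5) > Cooperate (1)
NE: (Defect, Defect) with payoff (5, 5)
But (Cooperate, Cooperate) = (9, 9) Pareto dominates (5, 5)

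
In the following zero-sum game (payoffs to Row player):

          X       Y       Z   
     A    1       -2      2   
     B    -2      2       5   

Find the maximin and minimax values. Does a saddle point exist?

Maximin = -2, Minimax = 1, Saddle: False

Work:
Row minimums: [-2, -2] → maximin = -2
Column maximums: [1, 2, 5] → minimax = 1
No saddle point (maximin ≠ minimax). Mixed strategy needed.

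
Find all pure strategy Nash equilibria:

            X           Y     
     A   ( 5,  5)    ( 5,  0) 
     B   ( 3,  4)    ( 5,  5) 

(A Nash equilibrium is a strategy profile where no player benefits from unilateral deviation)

Nash equilibrium: (A, X), (B, Y)

Work:
Best responses:
  P1 vs X: payoffs [5, 3] → best response A (payoff 5)
  P1 vs Y: payoffs [5, 5] → best response A/B (payoff 5)
  P2 vs A: payoffs [5, 0] → best response X (payoff 5)
  P2 vs B: payoffs [4, 5] → best response Y (payoff 5)
Mutual best responses: (A,X), (B,Y) → Nash equilibria.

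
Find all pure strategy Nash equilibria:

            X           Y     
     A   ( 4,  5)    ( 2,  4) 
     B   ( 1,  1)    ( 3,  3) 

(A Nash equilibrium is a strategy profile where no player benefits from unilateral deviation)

Nash equilibrium: (A, X), (B, Y)

Work:
Best responses:
  P1 vs X: payoffs [4, 1] → best response A (payoff 4)
  P1 vs Y: payoffs [2, 3] → best response B (payoff 3)
  P2 vs A: payoffs [5, 4] → best response X (payoff 5)
  P2 vs B: payoffs [1, 3] → best response Y (payoff 3)
Mutual best responses: (A,X), (B,Y) → Nash equilibria.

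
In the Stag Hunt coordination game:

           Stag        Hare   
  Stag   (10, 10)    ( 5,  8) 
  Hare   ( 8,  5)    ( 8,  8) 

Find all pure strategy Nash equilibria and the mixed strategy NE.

Pure NE: (Stag, Stag) and (Hare, Hare); Mixed NE: p = 0.6, q = 0.6

Work:
Check pure NE:
(Stag, Stag): (10, 10) - no unilateral deviation beneficial
(Hare, Hare): (8, 8) - no unilateral deviation beneficial
Mixed NE: P1 plays Stag with p = 0.6, P2 plays Stag with q = 0.6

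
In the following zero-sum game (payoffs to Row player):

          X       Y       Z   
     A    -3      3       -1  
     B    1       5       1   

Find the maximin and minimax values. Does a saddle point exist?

Maximin = 1, Minimax = 1, Saddle: True

Work:
Row minimums: [-3, 1] → maximin = 1
Column maximums: [1, 5, 1] → minimax = 1
Saddle point exists! Game value = 1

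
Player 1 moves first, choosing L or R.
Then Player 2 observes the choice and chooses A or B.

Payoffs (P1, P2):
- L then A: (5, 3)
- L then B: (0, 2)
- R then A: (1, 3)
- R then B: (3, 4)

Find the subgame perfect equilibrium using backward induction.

P1 plays L, P2 plays A after L and B after R; Payoff (5, 3)

Work:
Backward induction:
After L: P2 chooses A → P1 gets 5
After R: P2 chooses B → P1 gets 3
P1 chooses L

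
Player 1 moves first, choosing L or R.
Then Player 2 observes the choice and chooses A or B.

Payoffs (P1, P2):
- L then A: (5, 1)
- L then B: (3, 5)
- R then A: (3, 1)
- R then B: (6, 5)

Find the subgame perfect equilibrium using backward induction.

P1 plays R, P2 plays B after L and B after R; Payoff (6, 5)

Work:
Backward induction:
After L: P2 chooses B → P1 gets 3
After R: P2 chooses B → P1 gets 6
P1 chooses R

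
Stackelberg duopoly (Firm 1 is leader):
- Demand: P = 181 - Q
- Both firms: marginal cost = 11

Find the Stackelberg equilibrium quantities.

q₁* (leader) = 85.0, q₂* (follower) = 42.5

Work:
Follower's reaction: q₂ = (a - c - q₁)/2
Leader substitutes: π₁ = q₁·(a - q₁ - (a-c-q₁)/2 - c)
FOC: q₁* = (181 - 11)/2 = 85.00
Then: q₂* = (181 - 11 - 85.0)/2 = 42.50
Leader has first-mover advantage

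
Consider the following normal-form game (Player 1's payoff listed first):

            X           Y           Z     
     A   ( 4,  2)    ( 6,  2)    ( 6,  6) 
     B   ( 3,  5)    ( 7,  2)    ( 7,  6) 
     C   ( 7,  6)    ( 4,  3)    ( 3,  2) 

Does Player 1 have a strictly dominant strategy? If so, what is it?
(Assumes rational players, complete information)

No strictly dominant strategy exists for Player 1

Work:
A strategy strictly dominates another if it gives a strictly higher payoff against every opponent action. Compare each pair of P1's strategies column-by-column:
  A vs B: [4 vs 3, 6 vs 7, 6 vs 7] → A does not strictly dominate B (column Y: 6 ≤ 7)
  A vs C: [4 vs 7, 6 vs 4, 6 vs 3] → A does not strictly dominate C (column X: 4 ≤ 7)
  B vs A: [3 vs 4, 7 vs 6, 7 vs 6] → B does not strictly dominate A (column X: 3 ≤ 4)
  B vs C: [3 vs 7, 7 vs 4, 7 vs 3] → B does not strictly dominate C (column X: 3 ≤ 7)
  C vs A: [7 vs 4, 4 vs 6, 3 vs 6] → C does not strictly dominate A (column Y: 4 ≤ 6)
  C vs B: [7 vs 3, 4 vs 7, 3 vs 7] → C does not strictly dominate B (column Y: 4 ≤ 7)
No single strategy strictly dominates all others → no strictly dominant strategy.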